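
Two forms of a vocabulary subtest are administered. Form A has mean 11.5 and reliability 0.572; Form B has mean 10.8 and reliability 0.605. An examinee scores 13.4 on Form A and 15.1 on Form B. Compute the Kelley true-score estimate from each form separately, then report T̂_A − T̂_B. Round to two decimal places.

T̂_A = 0.572(13.4) + 0.428(11.5) = 12.5868
T̂_B = 0.605(15.1) + 0.395(10.8) = 13.4015
T̂_A − T̂_B = -0.8147

-0.81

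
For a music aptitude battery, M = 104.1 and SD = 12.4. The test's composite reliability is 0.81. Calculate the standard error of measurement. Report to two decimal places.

SEM = SD · √(1 − ρ) = 12.4 × √0.19 = 12.4 × 0.4359 = 5.405

5.41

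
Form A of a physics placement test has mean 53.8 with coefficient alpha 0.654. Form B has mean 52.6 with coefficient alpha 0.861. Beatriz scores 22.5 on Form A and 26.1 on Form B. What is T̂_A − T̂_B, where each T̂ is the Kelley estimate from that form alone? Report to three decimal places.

3.546

T̂_A = 0.654(22.5) + 0.346(53.8) = 33.32980
T̂_B = 0.861(26.1) + 0.139(52.6) = 29.78350
T̂_A − T̂_B = 3.54630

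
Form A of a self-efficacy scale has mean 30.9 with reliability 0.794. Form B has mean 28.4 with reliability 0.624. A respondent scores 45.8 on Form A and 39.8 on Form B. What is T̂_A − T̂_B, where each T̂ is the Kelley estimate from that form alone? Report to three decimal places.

T̂_A = 0.794(45.8) + 0.206(30.9) = 42.73060
T̂_B = 0.624(39.8) + 0.376(28.4) = 35.51360
T̂_A − T̂_B = 7.21700

7.217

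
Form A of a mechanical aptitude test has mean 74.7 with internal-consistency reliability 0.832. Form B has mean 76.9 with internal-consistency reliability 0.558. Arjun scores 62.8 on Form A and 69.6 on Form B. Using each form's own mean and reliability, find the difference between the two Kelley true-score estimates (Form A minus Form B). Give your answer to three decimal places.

T̂_A = 0.832(62.8) + 0.168(74.7) = 64.79920
T̂_B = 0.558(69.6) + 0.442(76.9) = 72.82660
T̂_A − T̂_B = -8.02740

-8.027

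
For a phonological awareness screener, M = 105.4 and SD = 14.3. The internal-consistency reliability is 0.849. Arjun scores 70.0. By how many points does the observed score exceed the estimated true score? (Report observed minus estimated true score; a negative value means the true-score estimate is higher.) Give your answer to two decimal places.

-5.35

T̂ = 0.849(70.0) + 0.151(105.4) = 59.4300 + 15.9154 = 75.3454 → 75.345
X − T̂ = 70.0 − 75.345 = -5.345 → -5.35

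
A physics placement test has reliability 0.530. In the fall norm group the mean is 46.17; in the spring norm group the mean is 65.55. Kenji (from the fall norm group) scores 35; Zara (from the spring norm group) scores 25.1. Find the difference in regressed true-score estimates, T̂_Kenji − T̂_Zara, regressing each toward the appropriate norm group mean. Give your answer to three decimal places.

T̂_Kenji = 0.530(35) + 0.470(46.17) = 40.24990
T̂_Zara = 0.530(25.1) + 0.470(65.55) = 44.11150
Difference = 40.24990 − 44.11150 = -3.86160

-3.862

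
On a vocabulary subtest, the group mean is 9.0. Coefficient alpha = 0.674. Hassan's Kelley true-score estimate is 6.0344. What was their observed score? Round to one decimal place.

T̂ = ρX + (1 − ρ)μ  ⇒  X = (T̂ − (1 − ρ)μ) / ρ
X = (6.0344 − 0.326 × 9.0) / 0.674 = (6.0344 − 2.9340) / 0.674 = 3.1004 / 0.674 = 4.600

4.6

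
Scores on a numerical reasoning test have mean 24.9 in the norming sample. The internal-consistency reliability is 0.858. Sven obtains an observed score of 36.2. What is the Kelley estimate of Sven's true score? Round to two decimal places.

Regress the observed score toward the mean by the unreliability: T̂ = 0.858·36.2 + 0.142·24.9 = 31.0596 + 3.5358 = 34.595.

34.60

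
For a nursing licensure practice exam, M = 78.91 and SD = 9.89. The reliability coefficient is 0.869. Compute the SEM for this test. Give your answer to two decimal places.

SEM = SD · √(1 − ρ) = 9.89 × √0.131 = 9.89 × 0.3619 = 3.580

3.58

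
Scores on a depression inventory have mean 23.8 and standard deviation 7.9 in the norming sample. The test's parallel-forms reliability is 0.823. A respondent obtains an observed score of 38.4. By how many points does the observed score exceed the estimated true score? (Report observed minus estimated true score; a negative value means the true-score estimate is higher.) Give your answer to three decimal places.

Weight the observed score by reliability and the mean by (1 − reliability): T̂ = 0.823·38.4 + 0.177·23.8 = 31.6032 + 4.2126 = 35.81580.
X − T̂ = 38.4 − 35.8158 = 2.5842 → 2.584

2.584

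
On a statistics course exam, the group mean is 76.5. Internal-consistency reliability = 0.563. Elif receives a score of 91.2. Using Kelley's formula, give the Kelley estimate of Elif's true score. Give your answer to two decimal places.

84.78

T̂ = 0.563(91.2) + 0.437(76.5) = 51.3456 + 33.4305 = 84.776 → 84.78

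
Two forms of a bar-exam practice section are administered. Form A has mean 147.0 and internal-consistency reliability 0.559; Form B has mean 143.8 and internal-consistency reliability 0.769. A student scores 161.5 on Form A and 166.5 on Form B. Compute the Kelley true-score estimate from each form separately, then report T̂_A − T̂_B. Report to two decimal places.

-6.15

T̂_A = 0.559(161.5) + 0.441(147.0) = 155.1055
T̂_B = 0.769(166.5) + 0.231(143.8) = 161.2563
T̂_A − T̂_B = -6.1508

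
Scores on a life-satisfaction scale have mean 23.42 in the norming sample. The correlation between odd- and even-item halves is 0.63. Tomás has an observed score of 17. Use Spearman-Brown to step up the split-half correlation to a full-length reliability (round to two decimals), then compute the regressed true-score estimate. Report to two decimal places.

Spearman-Brown: ρ = 2r/(1 + r) = 2(0.63)/(1 + 0.63) = 1.260/1.63 = 0.7730 → 0.77
T̂ = ρX + (1 − ρ)μ
  = 0.77 × 17 + 0.23 × 23.42
  = 13.09 + 5.3866
  = 18.477
  ≈ 18.48

18.48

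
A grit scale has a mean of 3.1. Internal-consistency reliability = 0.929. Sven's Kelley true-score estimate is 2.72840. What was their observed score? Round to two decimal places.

T̂ = ρX + (1 − ρ)μ  ⇒  X = (T̂ − (1 − ρ)μ) / ρ
X = (2.72840 − 0.071 × 3.1) / 0.929 = (2.72840 − 0.2201) / 0.929 = 2.50830 / 0.929 = 2.7000

2.70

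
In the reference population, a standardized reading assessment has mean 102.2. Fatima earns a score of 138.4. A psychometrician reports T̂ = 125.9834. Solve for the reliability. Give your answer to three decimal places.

T̂ = ρX + (1 − ρ)μ  ⇒  T̂ − μ = ρ(X − μ)
ρ = (T̂ − μ)/(X − μ) = (125.9834 − 102.2) / (138.4 − 102.2) = 23.7834 / 36.2 = 0.65700

0.657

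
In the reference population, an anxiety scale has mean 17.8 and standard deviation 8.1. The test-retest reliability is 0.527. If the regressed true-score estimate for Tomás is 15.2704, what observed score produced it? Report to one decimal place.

T̂ = ρX + (1 − ρ)μ  ⇒  X = (T̂ − (1 − ρ)μ) / ρ
X = (15.2704 − 0.473 × 17.8) / 0.527 = (15.2704 − 8.4194) / 0.527 = 6.8510 / 0.527 = 13.000

13.0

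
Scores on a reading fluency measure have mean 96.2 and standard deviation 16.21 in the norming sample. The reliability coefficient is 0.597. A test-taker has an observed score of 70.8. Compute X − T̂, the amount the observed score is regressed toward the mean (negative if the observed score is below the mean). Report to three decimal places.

-10.236

T̂ = 0.597(70.8) + 0.403(96.2) = 42.2676 + 38.7686 = 81.03620 → 81.0362
X − T̂ = 70.8 − 81.0362 = -10.2362 → -10.236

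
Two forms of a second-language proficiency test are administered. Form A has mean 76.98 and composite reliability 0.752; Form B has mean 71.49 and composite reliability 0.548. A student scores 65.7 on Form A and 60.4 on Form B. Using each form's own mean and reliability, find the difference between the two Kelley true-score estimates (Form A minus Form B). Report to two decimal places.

T̂_A = 0.752(65.7) + 0.248(76.98) = 68.4974
T̂_B = 0.548(60.4) + 0.452(71.49) = 65.4127
T̂_A − T̂_B = 3.0848

3.08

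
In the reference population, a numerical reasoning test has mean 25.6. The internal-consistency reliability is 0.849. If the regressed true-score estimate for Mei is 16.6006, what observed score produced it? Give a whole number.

T̂ = ρX + (1 − ρ)μ  ⇒  X = (T̂ − (1 − ρ)μ) / ρ
X = (16.6006 − 0.151 × 25.6) / 0.849 = (16.6006 − 3.8656) / 0.849 = 12.7350 / 0.849 = 15.00

15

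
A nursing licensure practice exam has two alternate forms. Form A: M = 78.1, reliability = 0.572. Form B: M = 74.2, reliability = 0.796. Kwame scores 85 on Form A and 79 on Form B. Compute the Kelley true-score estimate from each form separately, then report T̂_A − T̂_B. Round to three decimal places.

4.026

T̂_A = 0.572(85) + 0.428(78.1) = 82.04680
T̂_B = 0.796(79) + 0.204(74.2) = 78.02080
T̂_A − T̂_B = 4.02600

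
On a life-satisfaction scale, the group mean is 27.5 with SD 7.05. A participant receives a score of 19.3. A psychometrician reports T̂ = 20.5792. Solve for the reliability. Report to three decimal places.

0.844

T̂ = ρX + (1 − ρ)μ  ⇒  T̂ − μ = ρ(X − μ)
ρ = (T̂ − μ)/(X − μ) = (20.5792 − 27.5) / (19.3 − 27.5) = -6.9208 / -8.2 = 0.84400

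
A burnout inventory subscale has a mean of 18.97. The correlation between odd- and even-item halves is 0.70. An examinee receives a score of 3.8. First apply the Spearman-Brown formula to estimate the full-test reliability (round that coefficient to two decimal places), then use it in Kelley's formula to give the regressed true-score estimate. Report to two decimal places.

6.53

Spearman-Brown: ρ = 2r/(1 + r) = 2(0.70)/(1 + 0.70) = 1.400/1.70 = 0.8235 → 0.82
T̂ = 0.82(3.8) + 0.18(18.97) = 3.116 + 3.4146 = 6.531 → 6.53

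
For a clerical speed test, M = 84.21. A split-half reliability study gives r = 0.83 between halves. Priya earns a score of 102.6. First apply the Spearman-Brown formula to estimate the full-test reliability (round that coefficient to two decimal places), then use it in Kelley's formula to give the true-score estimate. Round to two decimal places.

Spearman-Brown: ρ = 2r/(1 + r) = 2(0.83)/(1 + 0.83) = 1.660/1.83 = 0.9071 → 0.91
T̂ = ρX + (1 − ρ)μ
  = 0.91 × 102.6 + 0.09 × 84.21
  = 93.366 + 7.5789
  = 100.945
  ≈ 100.94

100.94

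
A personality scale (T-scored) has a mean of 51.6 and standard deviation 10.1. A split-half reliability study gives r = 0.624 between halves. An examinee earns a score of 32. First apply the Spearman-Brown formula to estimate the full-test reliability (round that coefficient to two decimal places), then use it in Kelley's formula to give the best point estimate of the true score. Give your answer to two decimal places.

36.51

Spearman-Brown: ρ = 2r/(1 + r) = 2(0.624)/(1 + 0.624) = 1.2480/1.624 = 0.7685 → 0.77
T̂ = 0.77(32) + 0.23(51.6) = 24.64 + 11.868 = 36.508 → 36.51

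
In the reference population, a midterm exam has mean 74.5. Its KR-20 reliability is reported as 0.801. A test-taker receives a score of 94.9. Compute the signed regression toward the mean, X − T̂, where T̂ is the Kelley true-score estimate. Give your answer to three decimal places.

4.060

T̂ = ρX + (1 − ρ)μ
  = 0.801 × 94.9 + 0.199 × 74.5
  = 76.0149 + 14.8255
  = 90.84040
  ≈ 90.8404
X − T̂ = 94.9 − 90.8404 = 4.0596 → 4.060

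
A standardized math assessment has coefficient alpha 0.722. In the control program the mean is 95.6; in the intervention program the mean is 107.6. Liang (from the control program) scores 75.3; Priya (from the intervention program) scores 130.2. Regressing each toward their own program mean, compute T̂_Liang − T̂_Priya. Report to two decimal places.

T̂_Liang = 0.722(75.3) + 0.278(95.6) = 80.9434
T̂_Priya = 0.722(130.2) + 0.278(107.6) = 123.9172
Difference = 80.9434 − 123.9172 = -42.9738

-42.97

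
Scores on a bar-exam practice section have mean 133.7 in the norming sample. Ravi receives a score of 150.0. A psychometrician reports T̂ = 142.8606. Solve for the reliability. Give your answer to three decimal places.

T̂ = ρX + (1 − ρ)μ  ⇒  T̂ − μ = ρ(X − μ)
ρ = (T̂ − μ)/(X − μ) = (142.8606 − 133.7) / (150.0 − 133.7) = 9.1606 / 16.3 = 0.56200

0.562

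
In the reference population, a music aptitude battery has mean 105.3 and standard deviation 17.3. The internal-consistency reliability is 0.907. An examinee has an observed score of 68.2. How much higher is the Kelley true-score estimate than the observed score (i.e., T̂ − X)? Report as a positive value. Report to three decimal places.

T̂ = 0.907(68.2) + 0.093(105.3) = 61.8574 + 9.7929 = 71.65030 → 71.6503
T̂ − X = 71.6503 − 68.2 = 3.4503 → 3.450

3.450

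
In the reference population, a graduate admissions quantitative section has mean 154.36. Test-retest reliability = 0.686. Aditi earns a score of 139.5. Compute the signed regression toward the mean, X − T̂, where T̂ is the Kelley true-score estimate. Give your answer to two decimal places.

Regress the observed score toward the mean by the unreliability: T̂ = 0.686·139.5 + 0.314·154.36 = 95.6970 + 48.46904 = 144.1660.
X − T̂ = 139.5 − 144.166 = -4.666 → -4.67

-4.67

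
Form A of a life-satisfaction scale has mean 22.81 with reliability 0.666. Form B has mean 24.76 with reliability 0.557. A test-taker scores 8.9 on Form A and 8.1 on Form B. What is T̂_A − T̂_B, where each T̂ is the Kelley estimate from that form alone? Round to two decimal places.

T̂_A = 0.666(8.9) + 0.334(22.81) = 13.5459
T̂_B = 0.557(8.1) + 0.443(24.76) = 15.4804
T̂_A − T̂_B = -1.9344

-1.93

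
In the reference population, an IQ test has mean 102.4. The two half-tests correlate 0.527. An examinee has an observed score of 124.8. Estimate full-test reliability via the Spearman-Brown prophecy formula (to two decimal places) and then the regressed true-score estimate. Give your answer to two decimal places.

Spearman-Brown: ρ = 2r/(1 + r) = 2(0.527)/(1 + 0.527) = 1.0540/1.527 = 0.6902 → 0.69
Regress the observed score toward the mean by the unreliability: T̂ = 0.69·124.8 + 0.31·102.4 = 86.112 + 31.744 = 117.856.

117.86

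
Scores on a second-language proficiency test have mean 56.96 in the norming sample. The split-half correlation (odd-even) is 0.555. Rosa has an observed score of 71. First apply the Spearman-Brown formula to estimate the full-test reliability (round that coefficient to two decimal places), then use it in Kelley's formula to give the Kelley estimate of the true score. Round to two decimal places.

66.93

Spearman-Brown: ρ = 2r/(1 + r) = 2(0.555)/(1 + 0.555) = 1.1100/1.555 = 0.7138 → 0.71
T̂ = ρX + (1 − ρ)μ
  = 0.71 × 71 + 0.29 × 56.96
  = 50.41 + 16.5184
  = 66.928
  ≈ 66.93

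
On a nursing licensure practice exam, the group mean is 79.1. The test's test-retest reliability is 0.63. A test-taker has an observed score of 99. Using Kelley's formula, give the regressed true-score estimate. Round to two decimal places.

91.64

T̂ = 0.63(99) + 0.37(79.1) = 62.37 + 29.267 = 91.637 → 91.64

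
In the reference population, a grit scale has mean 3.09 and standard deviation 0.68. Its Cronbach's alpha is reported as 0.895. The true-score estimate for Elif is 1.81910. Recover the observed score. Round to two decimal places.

1.67

T̂ = ρX + (1 − ρ)μ  ⇒  X = (T̂ − (1 − ρ)μ) / ρ
X = (1.81910 − 0.105 × 3.09) / 0.895 = (1.81910 − 0.32445) / 0.895 = 1.49465 / 0.895 = 1.6700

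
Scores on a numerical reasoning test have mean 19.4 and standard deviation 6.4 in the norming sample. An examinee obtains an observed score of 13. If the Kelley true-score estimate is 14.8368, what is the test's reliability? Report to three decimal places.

0.713

T̂ = ρX + (1 − ρ)μ  ⇒  T̂ − μ = ρ(X − μ)
ρ = (T̂ − μ)/(X − μ) = (14.8368 − 19.4) / (13 − 19.4) = -4.5632 / -6.4 = 0.71300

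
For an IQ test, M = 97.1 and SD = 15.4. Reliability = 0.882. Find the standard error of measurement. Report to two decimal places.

SEM = SD · √(1 − ρ) = 15.4 × √0.118 = 15.4 × 0.3435 = 5.290

5.29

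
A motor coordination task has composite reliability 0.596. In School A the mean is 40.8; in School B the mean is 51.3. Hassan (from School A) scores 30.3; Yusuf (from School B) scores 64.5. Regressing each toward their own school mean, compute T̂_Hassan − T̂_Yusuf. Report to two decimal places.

T̂_Hassan = 0.596(30.3) + 0.404(40.8) = 34.5420
T̂_Yusuf = 0.596(64.5) + 0.404(51.3) = 59.1672
Difference = 34.5420 − 59.1672 = -24.6252

-24.63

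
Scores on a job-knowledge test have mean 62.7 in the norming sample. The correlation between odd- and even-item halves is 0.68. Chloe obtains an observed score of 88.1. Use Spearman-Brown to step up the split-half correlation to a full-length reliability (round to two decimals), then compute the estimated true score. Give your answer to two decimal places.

83.27

Spearman-Brown: ρ = 2r/(1 + r) = 2(0.68)/(1 + 0.68) = 1.360/1.68 = 0.8095 → 0.81
Regress the observed score toward the mean by the unreliability: T̂ = 0.81·88.1 + 0.19·62.7 = 71.361 + 11.913 = 83.274.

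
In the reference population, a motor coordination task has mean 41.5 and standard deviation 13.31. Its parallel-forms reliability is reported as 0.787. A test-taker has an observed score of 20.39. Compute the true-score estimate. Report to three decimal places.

T̂ = ρX + (1 − ρ)μ
  = 0.787 × 20.39 + 0.213 × 41.5
  = 16.04693 + 8.8395
  = 24.8864
  ≈ 24.886

24.886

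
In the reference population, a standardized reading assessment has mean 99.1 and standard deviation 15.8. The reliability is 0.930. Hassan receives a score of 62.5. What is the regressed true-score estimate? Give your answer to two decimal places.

65.06

Regress the observed score toward the mean by the unreliability: T̂ = 0.930·62.5 + 0.070·99.1 = 58.1250 + 6.9370 = 65.062.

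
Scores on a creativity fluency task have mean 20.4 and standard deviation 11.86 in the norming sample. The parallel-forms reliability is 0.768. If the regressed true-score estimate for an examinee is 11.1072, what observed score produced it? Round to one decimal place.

T̂ = ρX + (1 − ρ)μ  ⇒  X = (T̂ − (1 − ρ)μ) / ρ
X = (11.1072 − 0.232 × 20.4) / 0.768 = (11.1072 − 4.7328) / 0.768 = 6.3744 / 0.768 = 8.300

8.3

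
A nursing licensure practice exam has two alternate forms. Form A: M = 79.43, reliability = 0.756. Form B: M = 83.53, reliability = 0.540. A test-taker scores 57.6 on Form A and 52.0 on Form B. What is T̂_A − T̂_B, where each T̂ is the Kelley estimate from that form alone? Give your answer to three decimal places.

T̂_A = 0.756(57.6) + 0.244(79.43) = 62.92652
T̂_B = 0.540(52.0) + 0.460(83.53) = 66.50380
T̂_A − T̂_B = -3.57728

-3.577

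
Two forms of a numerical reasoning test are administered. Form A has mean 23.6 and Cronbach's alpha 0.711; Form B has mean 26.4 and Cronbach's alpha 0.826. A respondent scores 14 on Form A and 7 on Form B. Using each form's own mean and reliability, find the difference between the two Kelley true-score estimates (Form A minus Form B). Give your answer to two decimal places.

6.40

T̂_A = 0.711(14) + 0.289(23.6) = 16.7744
T̂_B = 0.826(7) + 0.174(26.4) = 10.3756
T̂_A − T̂_B = 6.3988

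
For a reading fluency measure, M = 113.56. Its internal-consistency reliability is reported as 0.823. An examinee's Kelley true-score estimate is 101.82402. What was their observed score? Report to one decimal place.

99.3

T̂ = ρX + (1 − ρ)μ  ⇒  X = (T̂ − (1 − ρ)μ) / ρ
X = (101.82402 − 0.177 × 113.56) / 0.823 = (101.82402 − 20.10012) / 0.823 = 81.72390 / 0.823 = 99.300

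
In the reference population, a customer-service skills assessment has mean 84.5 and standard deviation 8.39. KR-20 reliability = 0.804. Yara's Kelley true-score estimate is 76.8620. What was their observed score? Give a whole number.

T̂ = ρX + (1 − ρ)μ  ⇒  X = (T̂ − (1 − ρ)μ) / ρ
X = (76.8620 − 0.196 × 84.5) / 0.804 = (76.8620 − 16.5620) / 0.804 = 60.3000 / 0.804 = 75.00

75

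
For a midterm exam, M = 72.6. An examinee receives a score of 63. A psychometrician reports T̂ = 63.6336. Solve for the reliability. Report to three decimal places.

T̂ = ρX + (1 − ρ)μ  ⇒  T̂ − μ = ρ(X − μ)
ρ = (T̂ − μ)/(X − μ) = (63.6336 − 72.6) / (63 − 72.6) = -8.9664 / -9.6 = 0.93400

0.934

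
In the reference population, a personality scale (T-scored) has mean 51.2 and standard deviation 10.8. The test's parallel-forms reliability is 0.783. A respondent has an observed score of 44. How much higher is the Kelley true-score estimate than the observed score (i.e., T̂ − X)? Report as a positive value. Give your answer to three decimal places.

Kelley's formula gives T̂ = 0.783·44 + 0.217·51.2 = 34.452 + 11.1104 = 45.56240.
T̂ − X = 45.5624 − 44 = 1.5624 → 1.562

1.562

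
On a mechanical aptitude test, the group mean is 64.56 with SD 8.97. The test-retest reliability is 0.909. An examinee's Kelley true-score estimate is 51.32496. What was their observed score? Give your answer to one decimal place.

50.0

T̂ = ρX + (1 − ρ)μ  ⇒  X = (T̂ − (1 − ρ)μ) / ρ
X = (51.32496 − 0.091 × 64.56) / 0.909 = (51.32496 − 5.87496) / 0.909 = 45.45000 / 0.909 = 50.000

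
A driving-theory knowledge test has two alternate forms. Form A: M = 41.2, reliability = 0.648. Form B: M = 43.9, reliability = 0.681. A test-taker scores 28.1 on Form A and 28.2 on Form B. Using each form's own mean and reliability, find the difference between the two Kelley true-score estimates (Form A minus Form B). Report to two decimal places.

-0.50

T̂_A = 0.648(28.1) + 0.352(41.2) = 32.7112
T̂_B = 0.681(28.2) + 0.319(43.9) = 33.2083
T̂_A − T̂_B = -0.4971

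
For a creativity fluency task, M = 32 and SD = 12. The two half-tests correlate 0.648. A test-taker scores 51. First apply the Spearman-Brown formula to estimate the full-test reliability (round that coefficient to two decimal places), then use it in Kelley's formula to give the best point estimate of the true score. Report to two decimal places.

Spearman-Brown: ρ = 2r/(1 + r) = 2(0.648)/(1 + 0.648) = 1.2960/1.648 = 0.7864 → 0.79
Kelley's formula gives T̂ = 0.79·51 + 0.21·32 = 40.29 + 6.72 = 47.010.

47.01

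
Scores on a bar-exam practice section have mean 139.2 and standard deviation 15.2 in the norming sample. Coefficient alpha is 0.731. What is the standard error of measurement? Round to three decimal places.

SEM = SD · √(1 − ρ) = 15.2 × √0.269 = 15.2 × 0.5187 = 7.8835

7.884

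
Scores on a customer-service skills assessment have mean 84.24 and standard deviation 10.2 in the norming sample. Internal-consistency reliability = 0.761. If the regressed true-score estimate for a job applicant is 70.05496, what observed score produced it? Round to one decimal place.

T̂ = ρX + (1 − ρ)μ  ⇒  X = (T̂ − (1 − ρ)μ) / ρ
X = (70.05496 − 0.239 × 84.24) / 0.761 = (70.05496 − 20.13336) / 0.761 = 49.92160 / 0.761 = 65.600

65.6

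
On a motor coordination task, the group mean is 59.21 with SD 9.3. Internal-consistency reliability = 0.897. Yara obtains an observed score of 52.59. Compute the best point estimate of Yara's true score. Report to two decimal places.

53.27

T̂ = 0.897(52.59) + 0.103(59.21) = 47.17323 + 6.09863 = 53.272 → 53.27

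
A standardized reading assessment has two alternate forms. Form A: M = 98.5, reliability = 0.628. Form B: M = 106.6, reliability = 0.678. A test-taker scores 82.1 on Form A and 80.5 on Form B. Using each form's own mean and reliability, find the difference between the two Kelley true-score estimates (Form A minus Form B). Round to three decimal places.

-0.703

T̂_A = 0.628(82.1) + 0.372(98.5) = 88.20080
T̂_B = 0.678(80.5) + 0.322(106.6) = 88.90420
T̂_A − T̂_B = -0.70340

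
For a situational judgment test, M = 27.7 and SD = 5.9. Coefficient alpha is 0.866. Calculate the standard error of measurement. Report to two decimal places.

SEM = SD · √(1 − ρ) = 5.9 × √0.134 = 5.9 × 0.3661 = 2.160

2.16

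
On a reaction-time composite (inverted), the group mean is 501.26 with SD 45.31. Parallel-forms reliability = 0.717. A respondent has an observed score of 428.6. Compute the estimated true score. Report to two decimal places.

T̂ = ρX + (1 − ρ)μ
  = 0.717 × 428.6 + 0.283 × 501.26
  = 307.3062 + 141.85658
  = 449.163
  ≈ 449.16

449.16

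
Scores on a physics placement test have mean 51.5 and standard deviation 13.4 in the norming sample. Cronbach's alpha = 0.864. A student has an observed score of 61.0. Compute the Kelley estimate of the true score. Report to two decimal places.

59.71

T̂ = ρX + (1 − ρ)μ
  = 0.864 × 61.0 + 0.136 × 51.5
  = 52.7040 + 7.0040
  = 59.708
  ≈ 59.71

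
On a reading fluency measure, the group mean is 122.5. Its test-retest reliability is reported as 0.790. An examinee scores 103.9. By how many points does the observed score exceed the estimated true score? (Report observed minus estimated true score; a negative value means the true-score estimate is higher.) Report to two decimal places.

T̂ = 0.790(103.9) + 0.210(122.5) = 82.0810 + 25.7250 = 107.8060 → 107.806
X − T̂ = 103.9 − 107.806 = -3.906 → -3.91

-3.91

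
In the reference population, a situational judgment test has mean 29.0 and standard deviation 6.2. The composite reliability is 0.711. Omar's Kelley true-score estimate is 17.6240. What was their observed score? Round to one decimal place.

T̂ = ρX + (1 − ρ)μ  ⇒  X = (T̂ − (1 − ρ)μ) / ρ
X = (17.6240 − 0.289 × 29.0) / 0.711 = (17.6240 − 8.3810) / 0.711 = 9.2430 / 0.711 = 13.000

13.0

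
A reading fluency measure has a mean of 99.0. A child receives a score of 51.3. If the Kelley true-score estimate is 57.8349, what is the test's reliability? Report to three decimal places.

T̂ = ρX + (1 − ρ)μ  ⇒  T̂ − μ = ρ(X − μ)
ρ = (T̂ − μ)/(X − μ) = (57.8349 − 99.0) / (51.3 − 99.0) = -41.1651 / -47.7 = 0.86300

0.863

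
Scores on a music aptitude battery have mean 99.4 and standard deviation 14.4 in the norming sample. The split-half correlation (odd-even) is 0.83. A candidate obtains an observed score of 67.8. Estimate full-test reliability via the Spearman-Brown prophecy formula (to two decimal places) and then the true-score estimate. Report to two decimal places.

Spearman-Brown: ρ = 2r/(1 + r) = 2(0.83)/(1 + 0.83) = 1.660/1.83 = 0.9071 → 0.91
Weight the observed score by reliability and the mean by (1 − reliability): T̂ = 0.91·67.8 + 0.09·99.4 = 61.698 + 8.946 = 70.644.

70.64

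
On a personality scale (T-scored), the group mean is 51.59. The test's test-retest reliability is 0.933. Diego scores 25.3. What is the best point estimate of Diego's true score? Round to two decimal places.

27.06

T̂ = 0.933(25.3) + 0.067(51.59) = 23.6049 + 3.45653 = 27.061 → 27.06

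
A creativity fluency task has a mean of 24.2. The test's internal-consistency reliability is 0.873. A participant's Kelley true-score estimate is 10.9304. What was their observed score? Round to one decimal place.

9.0

T̂ = ρX + (1 − ρ)μ  ⇒  X = (T̂ − (1 − ρ)μ) / ρ
X = (10.9304 − 0.127 × 24.2) / 0.873 = (10.9304 − 3.0734) / 0.873 = 7.8570 / 0.873 = 9.000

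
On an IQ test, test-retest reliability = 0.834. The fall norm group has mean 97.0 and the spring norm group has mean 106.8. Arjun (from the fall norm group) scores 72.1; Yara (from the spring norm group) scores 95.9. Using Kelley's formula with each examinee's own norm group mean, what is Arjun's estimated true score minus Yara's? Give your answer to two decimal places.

T̂_Arjun = 0.834(72.1) + 0.166(97.0) = 76.2334
T̂_Yara = 0.834(95.9) + 0.166(106.8) = 97.7094
Difference = 76.2334 − 97.7094 = -21.4760

-21.48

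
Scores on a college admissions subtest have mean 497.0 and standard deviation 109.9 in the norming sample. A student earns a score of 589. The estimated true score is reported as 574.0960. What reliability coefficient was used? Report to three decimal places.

0.838

T̂ = ρX + (1 − ρ)μ  ⇒  T̂ − μ = ρ(X − μ)
ρ = (T̂ − μ)/(X − μ) = (574.0960 − 497.0) / (589 − 497.0) = 77.0960 / 92.0 = 0.83800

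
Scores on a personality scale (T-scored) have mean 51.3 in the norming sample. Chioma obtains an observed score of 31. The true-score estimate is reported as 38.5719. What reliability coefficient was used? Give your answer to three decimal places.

T̂ = ρX + (1 − ρ)μ  ⇒  T̂ − μ = ρ(X − μ)
ρ = (T̂ − μ)/(X − μ) = (38.5719 − 51.3) / (31 − 51.3) = -12.7281 / -20.3 = 0.62700

0.627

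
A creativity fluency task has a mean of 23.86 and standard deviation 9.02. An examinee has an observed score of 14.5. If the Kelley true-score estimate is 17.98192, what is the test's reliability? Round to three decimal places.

T̂ = ρX + (1 − ρ)μ  ⇒  T̂ − μ = ρ(X − μ)
ρ = (T̂ − μ)/(X − μ) = (17.98192 − 23.86) / (14.5 − 23.86) = -5.87808 / -9.36 = 0.62800

0.628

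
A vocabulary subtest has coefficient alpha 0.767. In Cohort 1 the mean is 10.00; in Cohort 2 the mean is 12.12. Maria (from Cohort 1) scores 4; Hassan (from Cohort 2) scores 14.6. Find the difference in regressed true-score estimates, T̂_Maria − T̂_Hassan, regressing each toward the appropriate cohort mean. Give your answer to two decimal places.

-8.62

T̂_Maria = 0.767(4) + 0.233(10.00) = 5.3980
T̂_Hassan = 0.767(14.6) + 0.233(12.12) = 14.0222
Difference = 5.3980 − 14.0222 = -8.6242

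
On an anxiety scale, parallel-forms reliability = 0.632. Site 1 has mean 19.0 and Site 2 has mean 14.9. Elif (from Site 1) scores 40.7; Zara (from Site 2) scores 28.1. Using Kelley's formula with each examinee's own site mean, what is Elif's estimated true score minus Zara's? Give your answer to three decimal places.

T̂_Elif = 0.632(40.7) + 0.368(19.0) = 32.71440
T̂_Zara = 0.632(28.1) + 0.368(14.9) = 23.24240
Difference = 32.71440 − 23.24240 = 9.47200

9.472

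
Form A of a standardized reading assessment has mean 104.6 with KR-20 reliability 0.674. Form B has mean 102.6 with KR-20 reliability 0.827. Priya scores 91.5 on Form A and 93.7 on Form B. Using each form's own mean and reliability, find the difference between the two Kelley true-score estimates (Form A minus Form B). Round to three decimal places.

0.531

T̂_A = 0.674(91.5) + 0.326(104.6) = 95.77060
T̂_B = 0.827(93.7) + 0.173(102.6) = 95.23970
T̂_A − T̂_B = 0.53090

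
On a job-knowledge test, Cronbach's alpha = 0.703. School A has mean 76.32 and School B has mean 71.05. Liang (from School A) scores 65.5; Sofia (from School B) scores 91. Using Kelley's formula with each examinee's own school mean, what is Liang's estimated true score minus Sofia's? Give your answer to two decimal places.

T̂_Liang = 0.703(65.5) + 0.297(76.32) = 68.7135
T̂_Sofia = 0.703(91) + 0.297(71.05) = 85.0748
Difference = 68.7135 − 85.0748 = -16.3613

-16.36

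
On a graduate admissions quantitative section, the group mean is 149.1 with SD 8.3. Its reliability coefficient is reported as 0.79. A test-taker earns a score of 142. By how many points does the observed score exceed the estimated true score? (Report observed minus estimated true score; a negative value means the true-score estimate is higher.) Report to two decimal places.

-1.49

T̂ = ρX + (1 − ρ)μ
  = 0.79 × 142 + 0.21 × 149.1
  = 112.18 + 31.311
  = 143.4910
  ≈ 143.491
X − T̂ = 142 − 143.491 = -1.491 → -1.49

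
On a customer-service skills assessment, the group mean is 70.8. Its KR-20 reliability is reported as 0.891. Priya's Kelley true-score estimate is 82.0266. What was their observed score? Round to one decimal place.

83.4

T̂ = ρX + (1 − ρ)μ  ⇒  X = (T̂ − (1 − ρ)μ) / ρ
X = (82.0266 − 0.109 × 70.8) / 0.891 = (82.0266 − 7.7172) / 0.891 = 74.3094 / 0.891 = 83.400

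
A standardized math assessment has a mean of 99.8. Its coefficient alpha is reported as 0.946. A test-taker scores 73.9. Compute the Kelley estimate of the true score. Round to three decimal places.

Regress the observed score toward the mean by the unreliability: T̂ = 0.946·73.9 + 0.054·99.8 = 69.9094 + 5.3892 = 75.2986.

75.299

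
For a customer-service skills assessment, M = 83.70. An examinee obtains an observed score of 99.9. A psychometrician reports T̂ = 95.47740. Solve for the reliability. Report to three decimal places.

0.727

T̂ = ρX + (1 − ρ)μ  ⇒  T̂ − μ = ρ(X − μ)
ρ = (T̂ − μ)/(X − μ) = (95.47740 − 83.70) / (99.9 − 83.70) = 11.77740 / 16.20 = 0.72700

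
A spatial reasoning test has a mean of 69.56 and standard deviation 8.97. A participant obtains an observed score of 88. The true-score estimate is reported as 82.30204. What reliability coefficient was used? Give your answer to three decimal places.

0.691

T̂ = ρX + (1 − ρ)μ  ⇒  T̂ − μ = ρ(X − μ)
ρ = (T̂ − μ)/(X − μ) = (82.30204 − 69.56) / (88 − 69.56) = 12.74204 / 18.44 = 0.69100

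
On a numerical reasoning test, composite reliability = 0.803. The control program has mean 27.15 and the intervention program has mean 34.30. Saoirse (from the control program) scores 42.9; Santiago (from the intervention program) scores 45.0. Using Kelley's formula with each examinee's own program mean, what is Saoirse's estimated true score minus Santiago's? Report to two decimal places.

T̂_Saoirse = 0.803(42.9) + 0.197(27.15) = 39.7972
T̂_Santiago = 0.803(45.0) + 0.197(34.30) = 42.8921
Difference = 39.7972 − 42.8921 = -3.0949

-3.09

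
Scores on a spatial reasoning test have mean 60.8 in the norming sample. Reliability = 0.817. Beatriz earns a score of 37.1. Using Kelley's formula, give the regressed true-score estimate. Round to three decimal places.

41.437

T̂ = 0.817(37.1) + 0.183(60.8) = 30.3107 + 11.1264 = 41.4371 → 41.437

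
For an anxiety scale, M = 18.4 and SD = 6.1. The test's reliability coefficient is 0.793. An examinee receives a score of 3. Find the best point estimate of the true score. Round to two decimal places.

Regress the observed score toward the mean by the unreliability: T̂ = 0.793·3 + 0.207·18.4 = 2.379 + 3.8088 = 6.188.

6.19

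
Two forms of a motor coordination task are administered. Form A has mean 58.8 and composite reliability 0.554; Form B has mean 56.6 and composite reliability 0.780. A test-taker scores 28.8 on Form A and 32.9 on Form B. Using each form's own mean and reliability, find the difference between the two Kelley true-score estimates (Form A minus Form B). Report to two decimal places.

4.07

T̂_A = 0.554(28.8) + 0.446(58.8) = 42.1800
T̂_B = 0.780(32.9) + 0.220(56.6) = 38.1140
T̂_A − T̂_B = 4.0660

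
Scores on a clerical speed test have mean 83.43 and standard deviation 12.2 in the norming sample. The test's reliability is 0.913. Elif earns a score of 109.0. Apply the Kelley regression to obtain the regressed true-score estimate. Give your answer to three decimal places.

106.775

T̂ = ρX + (1 − ρ)μ
  = 0.913 × 109.0 + 0.087 × 83.43
  = 99.5170 + 7.25841
  = 106.7754
  ≈ 106.775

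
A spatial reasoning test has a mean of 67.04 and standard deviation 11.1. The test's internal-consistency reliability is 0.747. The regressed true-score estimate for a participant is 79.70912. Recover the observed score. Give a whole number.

T̂ = ρX + (1 − ρ)μ  ⇒  X = (T̂ − (1 − ρ)μ) / ρ
X = (79.70912 − 0.253 × 67.04) / 0.747 = (79.70912 − 16.96112) / 0.747 = 62.74800 / 0.747 = 84.00

84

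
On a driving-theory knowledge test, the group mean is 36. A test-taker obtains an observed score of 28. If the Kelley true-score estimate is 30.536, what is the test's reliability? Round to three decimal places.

0.683

T̂ = ρX + (1 − ρ)μ  ⇒  T̂ − μ = ρ(X − μ)
ρ = (T̂ − μ)/(X − μ) = (30.536 − 36) / (28 − 36) = -5.464 / -8.0 = 0.68300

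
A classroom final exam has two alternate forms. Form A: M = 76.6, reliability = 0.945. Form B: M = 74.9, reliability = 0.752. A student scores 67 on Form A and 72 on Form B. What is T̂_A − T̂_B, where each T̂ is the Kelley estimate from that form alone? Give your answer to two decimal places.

-5.19

T̂_A = 0.945(67) + 0.055(76.6) = 67.5280
T̂_B = 0.752(72) + 0.248(74.9) = 72.7192
T̂_A − T̂_B = -5.1912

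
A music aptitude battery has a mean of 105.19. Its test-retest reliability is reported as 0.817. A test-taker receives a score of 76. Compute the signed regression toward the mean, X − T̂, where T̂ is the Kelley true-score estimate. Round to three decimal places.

-5.342

T̂ = ρX + (1 − ρ)μ
  = 0.817 × 76 + 0.183 × 105.19
  = 62.092 + 19.24977
  = 81.34177
  ≈ 81.3418
X − T̂ = 76 − 81.3418 = -5.3418 → -5.342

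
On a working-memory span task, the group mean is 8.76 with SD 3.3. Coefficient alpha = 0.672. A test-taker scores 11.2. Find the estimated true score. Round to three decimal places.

Regress the observed score toward the mean by the unreliability: T̂ = 0.672·11.2 + 0.328·8.76 = 7.5264 + 2.87328 = 10.3997.

10.400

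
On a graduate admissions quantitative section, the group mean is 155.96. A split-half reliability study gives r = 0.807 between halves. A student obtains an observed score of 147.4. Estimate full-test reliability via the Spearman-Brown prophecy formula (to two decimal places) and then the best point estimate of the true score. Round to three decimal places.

Spearman-Brown: ρ = 2r/(1 + r) = 2(0.807)/(1 + 0.807) = 1.6140/1.807 = 0.8932 → 0.89
T̂ = 0.89(147.4) + 0.11(155.96) = 131.186 + 17.1556 = 148.3416 → 148.342

148.342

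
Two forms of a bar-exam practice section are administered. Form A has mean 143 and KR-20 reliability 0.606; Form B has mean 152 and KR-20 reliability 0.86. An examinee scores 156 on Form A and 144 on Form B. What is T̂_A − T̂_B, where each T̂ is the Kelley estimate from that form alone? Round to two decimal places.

5.76

T̂_A = 0.606(156) + 0.394(143) = 150.8780
T̂_B = 0.86(144) + 0.14(152) = 145.1200
T̂_A − T̂_B = 5.7580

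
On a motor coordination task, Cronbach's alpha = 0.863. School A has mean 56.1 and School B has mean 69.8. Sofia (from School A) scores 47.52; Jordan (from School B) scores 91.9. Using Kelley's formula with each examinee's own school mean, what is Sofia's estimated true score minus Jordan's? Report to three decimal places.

T̂_Sofia = 0.863(47.52) + 0.137(56.1) = 48.69546
T̂_Jordan = 0.863(91.9) + 0.137(69.8) = 88.87230
Difference = 48.69546 − 88.87230 = -40.17684

-40.177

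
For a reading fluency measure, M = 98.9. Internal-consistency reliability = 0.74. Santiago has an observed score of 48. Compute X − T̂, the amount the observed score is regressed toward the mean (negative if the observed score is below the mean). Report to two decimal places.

-13.23

T̂ = ρX + (1 − ρ)μ
  = 0.74 × 48 + 0.26 × 98.9
  = 35.52 + 25.714
  = 61.2340
  ≈ 61.234
X − T̂ = 48 − 61.234 = -13.234 → -13.23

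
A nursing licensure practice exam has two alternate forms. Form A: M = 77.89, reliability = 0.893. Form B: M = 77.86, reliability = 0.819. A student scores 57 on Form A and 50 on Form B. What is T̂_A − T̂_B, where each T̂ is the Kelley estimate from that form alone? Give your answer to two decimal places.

4.19

T̂_A = 0.893(57) + 0.107(77.89) = 59.2352
T̂_B = 0.819(50) + 0.181(77.86) = 55.0427
T̂_A − T̂_B = 4.1926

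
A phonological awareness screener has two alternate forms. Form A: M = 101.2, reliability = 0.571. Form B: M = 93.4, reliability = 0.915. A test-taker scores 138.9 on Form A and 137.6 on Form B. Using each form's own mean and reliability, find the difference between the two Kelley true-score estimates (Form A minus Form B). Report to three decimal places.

-11.116

T̂_A = 0.571(138.9) + 0.429(101.2) = 122.72670
T̂_B = 0.915(137.6) + 0.085(93.4) = 133.84300
T̂_A − T̂_B = -11.11630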